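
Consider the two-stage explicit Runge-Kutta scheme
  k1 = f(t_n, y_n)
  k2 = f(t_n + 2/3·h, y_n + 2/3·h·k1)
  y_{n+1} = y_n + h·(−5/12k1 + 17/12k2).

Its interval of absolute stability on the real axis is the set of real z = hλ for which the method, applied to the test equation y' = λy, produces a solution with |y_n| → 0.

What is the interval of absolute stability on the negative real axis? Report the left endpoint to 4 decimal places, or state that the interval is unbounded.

z∈(-1.0588,0).

Test eqn y'=λy, z=hλ:
  k1=λy_n ⇒ h·k1=z·y_n;  k2=λ(1+2/3z)y_n ⇒ h·k2=z(1+2/3z)y_n
  y_{n+1}/y_n = 1 − 5/12z + 17/12z(1+2/3z) = 1 + z + 17/18z²
  so R(z) = 1 + z + 17/18z².

Find x<0 with |R(x)|<1.
x=-0.92: |R|=0.8794
R=1: x+17/18x²=0 ⇒ x=−18/17=-1.0588; min R=1−1/(4·17/18)=0.7353>−1
Confirm numerically:
  x=-0.914: |R|=0.87499 <1
  x=-0.780: |R|=0.79460 <1
  x=-0.608: |R|=0.74113 <1
  x=-0.543: |R|=0.73547 <1
  x=-1.387: |R|=1.42989 >1
  x=-1.345: |R|=1.36352 >1
Interval (-1.0588, 0).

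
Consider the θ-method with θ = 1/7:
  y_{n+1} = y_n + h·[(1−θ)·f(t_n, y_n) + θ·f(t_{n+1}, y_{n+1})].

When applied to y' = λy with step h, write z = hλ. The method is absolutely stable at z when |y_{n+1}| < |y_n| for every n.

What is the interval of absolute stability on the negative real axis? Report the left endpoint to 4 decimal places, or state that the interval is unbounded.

(-2.8000, 0).

With y'=λy (z=hλ):
  y_{n+1} = y_n + z·[6/7·y_n + 1/7·y_{n+1}] ⇒ (1 − 1/7z)y_{n+1} = (1 + 6/7z)y_n
  Hence R(z) = (1 + 6/7z)/(1 − 1/7z).

Boundary: |R(x)|=1, x<0.
x=-1.78: |R|=0.4191
R=−1: 1+6/7x = −1+1/7x ⇒ -5/7x=2 ⇒ x=2/(-5/7)=-2.8000
Confirm numerically:
  x=-2.596: |R|=0.89371 <1
  x=-1.624: |R|=0.31818 <1
  x=-1.556: |R|=0.27302 <1
  x=-1.218: |R|=0.03748 <1
  x=-3.255: |R|=1.22184 >1
  x=-3.189: |R|=1.19089 >1
So |R|<1 on (-2.8000, 0).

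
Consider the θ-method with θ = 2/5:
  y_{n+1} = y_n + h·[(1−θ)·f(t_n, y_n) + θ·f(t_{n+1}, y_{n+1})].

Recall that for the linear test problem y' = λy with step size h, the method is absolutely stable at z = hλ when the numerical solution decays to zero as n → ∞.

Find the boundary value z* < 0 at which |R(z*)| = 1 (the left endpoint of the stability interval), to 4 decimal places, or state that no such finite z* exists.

left endpoint -10.0000.

With y'=λy (z=hλ):
  y_{n+1} = y_n + z·[3/5·y_n + 2/5·y_{n+1}] ⇒ (1 − 2/5z)y_{n+1} = (1 + 3/5z)y_n
  R(z) = (1 + 3/5z)/(1 − 2/5z).

Boundary: |R(x)|=1, x<0.
x=-1.57: |R|=0.0356
R=−1: 1+3/5x = −1+2/5x ⇒ -1/5x=2 ⇒ x=2/(-1/5)=-10.0000
Confirm numerically:
  x=-7.009: |R|=0.84273 <1
  x=-6.011: |R|=0.76566 <1
  x=-5.744: |R|=0.74187 <1
  x=-10.330: |R|=1.01286 >1
  x=-10.184: |R|=1.00725 >1
So |R|<1 on (-10.0000, 0).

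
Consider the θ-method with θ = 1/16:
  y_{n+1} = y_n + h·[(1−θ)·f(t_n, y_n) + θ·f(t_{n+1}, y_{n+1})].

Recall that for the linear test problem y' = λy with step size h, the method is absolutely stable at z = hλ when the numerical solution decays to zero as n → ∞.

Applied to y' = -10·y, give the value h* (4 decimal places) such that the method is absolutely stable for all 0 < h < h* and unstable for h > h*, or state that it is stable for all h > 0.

Set f=λy, z=hλ:
  y_{n+1} = y_n + z·[15/16·y_n + 1/16·y_{n+1}] ⇒ (1 − 1/16z)y_{n+1} = (1 + 15/16z)y_n
  so R(z) = (1 + 15/16z)/(1 − 1/16z).

Find x<0 with |R(x)|<1.
x=-1.12: |R|=0.0467
R=−1: 1+15/16x = −1+1/16x ⇒ -7/8x=2 ⇒ x=2/(-7/8)=-2.2857
Confirm numerically:
  x=-1.933: |R|=0.72464 <1
  x=-1.261: |R|=0.16888 <1
  x=-1.021: |R|=0.04024 <1
  x=-0.942: |R|=0.11038 <1
  x=-2.833: |R|=1.40684 >1
  x=-2.496: |R|=1.15917 >1
  x=-2.360: |R|=1.05664 >1
So |R|<1 on (-2.2857, 0).

(-2.2857,0); λ=-10 ⇒ h* = (16/7)/10 = 0.2286.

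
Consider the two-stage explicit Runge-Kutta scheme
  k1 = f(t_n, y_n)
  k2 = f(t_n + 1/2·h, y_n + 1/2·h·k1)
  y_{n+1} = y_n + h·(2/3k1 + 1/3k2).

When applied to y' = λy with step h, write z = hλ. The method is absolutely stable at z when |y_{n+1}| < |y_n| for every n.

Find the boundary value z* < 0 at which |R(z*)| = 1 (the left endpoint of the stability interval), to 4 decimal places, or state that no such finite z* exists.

With y'=λy (z=hλ):
  k1=λy_n ⇒ h·k1=z·y_n;  k2=λ(1+1/2z)y_n ⇒ h·k2=z(1+1/2z)y_n
  y_{n+1}/y_n = 1 + 2/3z + 1/3z(1+1/2z) = 1 + z + 1/6z²
  R(z) = 1 + z + 1/6z².

Boundary: |R(x)|=1, x<0.
x=-1.1: |R|=0.1017
R=1: x+1/6x²=0 ⇒ x=−6=-6.0000; min R=1−1/(4·1/6)=-0.5000>−1
Confirm numerically:
  x=-4.478: |R|=0.13592 <1
  x=-4.121: |R|=0.29056 <1
  x=-3.730: |R|=0.41118 <1
  x=-6.386: |R|=1.41083 >1
  x=-6.191: |R|=1.19708 >1
  x=-6.175: |R|=1.18010 >1
Interval (-6.0000, 0).

left endpoint -6.0000.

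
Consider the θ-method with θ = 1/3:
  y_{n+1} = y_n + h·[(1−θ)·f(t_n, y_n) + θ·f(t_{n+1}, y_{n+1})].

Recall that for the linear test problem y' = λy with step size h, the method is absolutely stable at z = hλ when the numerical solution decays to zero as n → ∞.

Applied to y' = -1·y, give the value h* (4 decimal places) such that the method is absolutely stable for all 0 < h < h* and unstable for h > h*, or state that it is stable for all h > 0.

With y'=λy (z=hλ):
  y_{n+1} = y_n + z·[2/3·y_n + 1/3·y_{n+1}] ⇒ (1 − 1/3z)y_{n+1} = (1 + 2/3z)y_n
  ⇒ R(z) = (1 + 2/3z)/(1 − 1/3z).

Need |R(x)|<1, x<0.
x=-1.51: |R|=0.0044
R=−1: 1+2/3x = −1+1/3x ⇒ -1/3x=2 ⇒ x=2/(-1/3)=-6.0000
Confirm numerically:
  x=-4.889: |R|=0.85917 <1
  x=-4.525: |R|=0.80399 <1
  x=-3.864: |R|=0.68881 <1
  x=-6.339: |R|=1.03630 >1
  x=-6.331: |R|=1.03547 >1
  x=-6.049: |R|=1.00541 >1
Stable set (-6.0000, 0).

(-6.0000,0); λ=-1 ⇒ h* = (6)/1 = 6.0000.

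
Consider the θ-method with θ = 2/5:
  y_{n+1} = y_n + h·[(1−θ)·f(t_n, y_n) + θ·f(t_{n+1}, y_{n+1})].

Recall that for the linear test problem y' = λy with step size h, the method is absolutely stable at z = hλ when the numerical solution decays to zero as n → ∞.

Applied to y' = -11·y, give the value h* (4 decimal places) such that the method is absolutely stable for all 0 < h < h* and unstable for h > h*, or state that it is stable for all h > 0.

(-10.0000,0); λ=-11 ⇒ h* = (10)/11 = 0.9091.

Test eqn y'=λy, z=hλ:
  y_{n+1} = y_n + z·[3/5·y_n + 2/5·y_{n+1}] ⇒ (1 − 2/5z)y_{n+1} = (1 + 3/5z)y_n
  R(z) = (1 + 3/5z)/(1 − 2/5z).

Need |R(x)|<1, x<0.
x=-0.52: |R|=0.5695
R=−1: 1+3/5x = −1+2/5x ⇒ -1/5x=2 ⇒ x=2/(-1/5)=-10.0000
Confirm numerically:
  x=-6.968: |R|=0.83988 <1
  x=-5.752: |R|=0.74261 <1
  x=-5.222: |R|=0.69062 <1
  x=-4.303: |R|=0.58129 <1
  x=-10.560: |R|=1.02144 >1
  x=-10.355: |R|=1.01381 >1
  x=-10.154: |R|=1.00609 >1
So |R|<1 on (-10.0000, 0).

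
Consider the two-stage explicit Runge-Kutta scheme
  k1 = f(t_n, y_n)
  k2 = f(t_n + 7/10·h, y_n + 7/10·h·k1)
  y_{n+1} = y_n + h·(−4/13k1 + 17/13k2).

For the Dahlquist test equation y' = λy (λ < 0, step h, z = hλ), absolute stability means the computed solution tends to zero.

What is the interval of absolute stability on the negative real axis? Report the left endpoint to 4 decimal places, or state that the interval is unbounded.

z∈(-1.0924,0).

With y'=λy (z=hλ):
  k1=λy_n ⇒ h·k1=z·y_n;  k2=λ(1+7/10z)y_n ⇒ h·k2=z(1+7/10z)y_n
  y_{n+1}/y_n = 1 − 4/13z + 17/13z(1+7/10z) = 1 + z + 119/130z²
  ⇒ R(z) = 1 + z + 119/130z².

Boundary: |R(x)|=1, x<0.
x=-1.18: |R|=1.0946
R=1: x+119/130x²=0 ⇒ x=−130/119=-1.0924; min R=1−1/(4·119/130)=0.7269>−1
Confirm numerically:
  x=-0.915: |R|=0.85138 <1
  x=-0.731: |R|=0.75815 <1
  x=-0.561: |R|=0.72709 <1
  x=-0.494: |R|=0.72939 <1
  x=-1.520: |R|=1.59490 >1
  x=-1.506: |R|=1.57013 >1
So |R|<1 on (-1.0924, 0).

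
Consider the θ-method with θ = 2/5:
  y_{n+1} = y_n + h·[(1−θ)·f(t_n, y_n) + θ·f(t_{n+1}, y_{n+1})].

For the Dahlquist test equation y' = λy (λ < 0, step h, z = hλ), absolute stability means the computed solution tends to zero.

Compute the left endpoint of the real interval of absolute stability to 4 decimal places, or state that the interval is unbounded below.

left endpoint -10.0000.

Test eqn y'=λy, z=hλ:
  y_{n+1} = y_n + z·[3/5·y_n + 2/5·y_{n+1}] ⇒ (1 − 2/5z)y_{n+1} = (1 + 3/5z)y_n
  R(z) = (1 + 3/5z)/(1 − 2/5z).

Find x<0 with |R(x)|<1.
x=-1.19: |R|=0.1938
R=−1: 1+3/5x = −1+2/5x ⇒ -1/5x=2 ⇒ x=2/(-1/5)=-10.0000
Confirm numerically:
  x=-7.870: |R|=0.89730 <1
  x=-7.527: |R|=0.87668 <1
  x=-4.504: |R|=0.60765 <1
  x=-10.414: |R|=1.01603 >1
  x=-10.253: |R|=1.00992 >1
Stable set (-10.0000, 0).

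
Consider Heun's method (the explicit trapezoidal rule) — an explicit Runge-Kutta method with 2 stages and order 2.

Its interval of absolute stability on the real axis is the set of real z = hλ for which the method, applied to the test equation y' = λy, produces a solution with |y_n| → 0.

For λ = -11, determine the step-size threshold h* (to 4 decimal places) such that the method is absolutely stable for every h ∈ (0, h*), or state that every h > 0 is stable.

(-2.0000,0); λ=-11 ⇒ h* = 0.1818.

Set f=λy, z=hλ:
  order 2, 2-stage ⇒ R(z)=1+z+z^2/2
  (e.g. R(-0.37)=0.69845, |R|=0.69845)

Boundary: |R(x)|=1, x<0.
x=-0.37: |R|=0.6985
|R(-1.22)|=0.5242 |R(-0.92)|=0.5032 |R(-0.67)|=0.5544
Bisect:
  x_lo=-2.8764 |R|=2.2604  x_hi=-0.2064 |R|=0.8149
  mid=-1.54138 |R|=0.64654 →hi
  mid=-2.20889 |R|=1.23070 →lo
  mid=-1.87513 |R|=0.88293 →hi
  mid=-2.04201 |R|=1.04289 →lo
  mid=-1.95857 |R|=0.95943 →hi
  mid=-2.00029 |R|=1.00029 →lo
  mid=-1.97943 |R|=0.97964 →hi
  mid=-1.98986 |R|=0.98991 →hi
  mid=-1.99507 |R|=0.99509 →hi
  ...
  [-2.00013,-1.99996] ⇒ x*=-2.0000
So |R|<1 on (-2.0000, 0).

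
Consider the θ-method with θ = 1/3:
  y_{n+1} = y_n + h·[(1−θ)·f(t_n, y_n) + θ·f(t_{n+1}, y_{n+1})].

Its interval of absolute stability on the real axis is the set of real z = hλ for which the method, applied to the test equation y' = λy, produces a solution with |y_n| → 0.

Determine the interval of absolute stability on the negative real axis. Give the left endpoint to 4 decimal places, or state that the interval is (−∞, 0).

With y'=λy (z=hλ):
  y_{n+1} = y_n + z·[2/3·y_n + 1/3·y_{n+1}] ⇒ (1 − 1/3z)y_{n+1} = (1 + 2/3z)y_n
  ⇒ R(z) = (1 + 2/3z)/(1 − 1/3z).

Solve |R(x)|<1 on ℝ⁻.
x=-1.47: |R|=0.0134
R=−1: 1+2/3x = −1+1/3x ⇒ -1/3x=2 ⇒ x=2/(-1/3)=-6.0000
Confirm numerically:
  x=-5.609: |R|=0.95458 <1
  x=-3.231: |R|=0.55561 <1
  x=-2.645: |R|=0.40567 <1
  x=-6.338: |R|=1.03620 >1
  x=-6.318: |R|=1.03413 >1
  x=-6.241: |R|=1.02608 >1
So |R|<1 on (-6.0000, 0).

z∈(-6.0000,0).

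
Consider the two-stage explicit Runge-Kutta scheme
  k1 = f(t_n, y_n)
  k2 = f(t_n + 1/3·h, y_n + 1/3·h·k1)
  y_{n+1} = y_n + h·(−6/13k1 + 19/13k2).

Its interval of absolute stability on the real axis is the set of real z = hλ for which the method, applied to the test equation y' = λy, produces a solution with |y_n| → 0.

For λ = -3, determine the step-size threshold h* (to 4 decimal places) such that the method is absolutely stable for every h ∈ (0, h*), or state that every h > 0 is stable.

(-2.0526,0); λ=-3 ⇒ h* = (39/19)/3 = 0.6842.

On y'=λy, z=hλ:
  k1=λy_n ⇒ h·k1=z·y_n;  k2=λ(1+1/3z)y_n ⇒ h·k2=z(1+1/3z)y_n
  y_{n+1}/y_n = 1 − 6/13z + 19/13z(1+1/3z) = 1 + z + 19/39z²
  Hence R(z) = 1 + z + 19/39z².

Boundary: |R(x)|=1, x<0.
x=-0.83: |R|=0.5056
R=1: x+19/39x²=0 ⇒ x=−39/19=-2.0526; min R=1−1/(4·19/39)=0.4868>−1
Confirm numerically:
  x=-1.644: |R|=0.67272 <1
  x=-1.601: |R|=0.64774 <1
  x=-1.384: |R|=0.54917 <1
  x=-2.449: |R|=1.47291 >1
  x=-2.263: |R|=1.23193 >1
  x=-2.202: |R|=1.16024 >1
So |R|<1 on (-2.0526, 0).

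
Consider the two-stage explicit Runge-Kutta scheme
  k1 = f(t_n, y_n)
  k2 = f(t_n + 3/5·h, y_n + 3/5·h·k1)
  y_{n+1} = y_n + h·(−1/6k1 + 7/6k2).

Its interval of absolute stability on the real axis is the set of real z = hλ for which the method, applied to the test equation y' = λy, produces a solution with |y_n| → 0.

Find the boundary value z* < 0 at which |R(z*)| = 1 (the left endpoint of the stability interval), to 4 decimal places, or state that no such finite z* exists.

left endpoint -1.4286.

Test eqn y'=λy, z=hλ:
  k1=λy_n ⇒ h·k1=z·y_n;  k2=λ(1+3/5z)y_n ⇒ h·k2=z(1+3/5z)y_n
  y_{n+1}/y_n = 1 − 1/6z + 7/6z(1+3/5z) = 1 + z + 7/10z²
  R(z) = 1 + z + 7/10z².

Boundary: |R(x)|=1, x<0.
x=-1.62: |R|=1.2171
R=1: x+7/10x²=0 ⇒ x=−10/7=-1.4286; min R=1−1/(4·7/10)=0.6429>−1
Confirm numerically:
  x=-1.364: |R|=0.93835 <1
  x=-1.351: |R|=0.92664 <1
  x=-1.010: |R|=0.70407 <1
  x=-0.913: |R|=0.67050 <1
  x=-2.003: |R|=1.80541 >1
  x=-1.591: |R|=1.18090 >1
Stable set (-1.4286, 0).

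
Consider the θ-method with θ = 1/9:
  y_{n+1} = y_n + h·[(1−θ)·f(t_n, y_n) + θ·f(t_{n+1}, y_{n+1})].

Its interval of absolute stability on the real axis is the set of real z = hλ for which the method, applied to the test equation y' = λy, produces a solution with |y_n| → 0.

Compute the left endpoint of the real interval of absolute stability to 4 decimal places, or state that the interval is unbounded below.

Test eqn y'=λy, z=hλ:
  y_{n+1} = y_n + z·[8/9·y_n + 1/9·y_{n+1}] ⇒ (1 − 1/9z)y_{n+1} = (1 + 8/9z)y_n
  so R(z) = (1 + 8/9z)/(1 − 1/9z).

Find x<0 with |R(x)|<1.
x=-1.61: |R|=0.3657
R=−1: 1+8/9x = −1+1/9x ⇒ -7/9x=2 ⇒ x=2/(-7/9)=-2.5714
Confirm numerically:
  x=-2.542: |R|=0.98215 <1
  x=-2.188: |R|=0.76010 <1
  x=-1.924: |R|=0.58513 <1
  x=-2.972: |R|=1.23421 >1
  x=-2.772: |R|=1.11927 >1
Stable set (-2.5714, 0).

left endpoint -2.5714.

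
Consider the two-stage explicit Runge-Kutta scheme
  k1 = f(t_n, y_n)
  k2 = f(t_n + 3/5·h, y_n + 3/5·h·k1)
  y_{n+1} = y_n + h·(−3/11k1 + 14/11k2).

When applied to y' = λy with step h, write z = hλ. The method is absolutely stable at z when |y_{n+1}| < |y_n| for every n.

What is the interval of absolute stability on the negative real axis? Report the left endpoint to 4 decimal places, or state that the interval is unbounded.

z∈(-1.3095,0).

With y'=λy (z=hλ):
  k1=λy_n ⇒ h·k1=z·y_n;  k2=λ(1+3/5z)y_n ⇒ h·k2=z(1+3/5z)y_n
  y_{n+1}/y_n = 1 − 3/11z + 14/11z(1+3/5z) = 1 + z + 42/55z²
  so R(z) = 1 + z + 42/55z².

Solve |R(x)|<1 on ℝ⁻.
x=-0.66: |R|=0.6726
R=1: x+42/55x²=0 ⇒ x=−55/42=-1.3095; min R=1−1/(4·42/55)=0.6726>−1
Confirm numerically:
  x=-1.217: |R|=0.91401 <1
  x=-0.796: |R|=0.68785 <1
  x=-0.749: |R|=0.67940 <1
  x=-1.898: |R|=1.85293 >1
  x=-1.821: |R|=1.71125 >1
  x=-1.537: |R|=1.26699 >1
Interval (-1.3095, 0).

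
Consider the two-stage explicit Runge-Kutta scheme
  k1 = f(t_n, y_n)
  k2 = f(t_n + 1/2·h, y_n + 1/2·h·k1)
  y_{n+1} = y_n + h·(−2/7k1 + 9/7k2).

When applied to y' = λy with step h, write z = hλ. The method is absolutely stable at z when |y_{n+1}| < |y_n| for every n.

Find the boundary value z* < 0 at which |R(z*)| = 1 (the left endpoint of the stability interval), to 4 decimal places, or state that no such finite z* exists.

z* = -1.5556.

On y'=λy, z=hλ:
  k1=λy_n ⇒ h·k1=z·y_n;  k2=λ(1+1/2z)y_n ⇒ h·k2=z(1+1/2z)y_n
  y_{n+1}/y_n = 1 − 2/7z + 9/7z(1+1/2z) = 1 + z + 9/14z²
  ⇒ R(z) = 1 + z + 9/14z².

Solve |R(x)|<1 on ℝ⁻.
x=-0.56: |R|=0.6416
R=1: x+9/14x²=0 ⇒ x=−14/9=-1.5556; min R=1−1/(4·9/14)=0.6111>−1
Confirm numerically:
  x=-1.389: |R|=0.85128 <1
  x=-1.114: |R|=0.68378 <1
  x=-0.998: |R|=0.64229 <1
  x=-0.855: |R|=0.61494 <1
  x=-2.032: |R|=1.62237 >1
  x=-1.984: |R|=1.54645 >1
Interval (-1.5556, 0).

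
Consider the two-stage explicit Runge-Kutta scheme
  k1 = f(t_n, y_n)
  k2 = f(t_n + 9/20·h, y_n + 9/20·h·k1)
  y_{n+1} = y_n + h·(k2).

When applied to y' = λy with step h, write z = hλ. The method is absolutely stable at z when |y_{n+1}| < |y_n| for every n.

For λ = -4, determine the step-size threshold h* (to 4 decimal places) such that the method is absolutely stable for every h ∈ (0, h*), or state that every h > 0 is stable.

On y'=λy, z=hλ:
  k1=λy_n ⇒ h·k1=z·y_n;  k2=λ(1+9/20z)y_n ⇒ h·k2=z(1+9/20z)y_n
  y_{n+1}/y_n = 1 + z(1+9/20z) = 1 + z + 9/20z²
  so R(z) = 1 + z + 9/20z².

Solve |R(x)|<1 on ℝ⁻.
x=-0.3: |R|=0.7405
R=1: x+9/20x²=0 ⇒ x=−20/9=-2.2222; min R=1−1/(4·9/20)=0.4444>−1
Confirm numerically:
  x=-1.110: |R|=0.44444 <1
  x=-1.086: |R|=0.44473 <1
  x=-1.035: |R|=0.44705 <1
  x=-2.781: |R|=1.69928 >1
  x=-2.651: |R|=1.51151 >1
  x=-2.276: |R|=1.05508 >1
Stable set (-2.2222, 0).

(-2.2222,0); λ=-4 ⇒ h* = (20/9)/4 = 0.5556.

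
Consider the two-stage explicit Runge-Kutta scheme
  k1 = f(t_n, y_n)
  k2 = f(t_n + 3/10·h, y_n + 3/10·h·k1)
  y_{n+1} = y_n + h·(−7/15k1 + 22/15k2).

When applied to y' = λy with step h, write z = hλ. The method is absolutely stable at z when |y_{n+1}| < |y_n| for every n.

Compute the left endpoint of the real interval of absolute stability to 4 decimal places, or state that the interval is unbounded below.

left endpoint -2.2727.

On y'=λy, z=hλ:
  k1=λy_n ⇒ h·k1=z·y_n;  k2=λ(1+3/10z)y_n ⇒ h·k2=z(1+3/10z)y_n
  y_{n+1}/y_n = 1 − 7/15z + 22/15z(1+3/10z) = 1 + z + 11/25z²
  so R(z) = 1 + z + 11/25z².

Find x<0 with |R(x)|<1.
x=-0.73: |R|=0.5045
R=1: x+11/25x²=0 ⇒ x=−25/11=-2.2727; min R=1−1/(4·11/25)=0.4318>−1
Confirm numerically:
  x=-2.070: |R|=0.81536 <1
  x=-1.919: |R|=0.70133 <1
  x=-1.087: |R|=0.43289 <1
  x=-2.868: |R|=1.75119 >1
  x=-2.533: |R|=1.29008 >1
Stable set (-2.2727, 0).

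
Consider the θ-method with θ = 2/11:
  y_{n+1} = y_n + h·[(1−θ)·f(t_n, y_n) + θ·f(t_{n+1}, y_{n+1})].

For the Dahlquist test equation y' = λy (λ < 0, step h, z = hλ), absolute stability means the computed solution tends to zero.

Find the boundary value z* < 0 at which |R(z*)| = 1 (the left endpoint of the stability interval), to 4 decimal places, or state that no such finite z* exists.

Set f=λy, z=hλ:
  y_{n+1} = y_n + z·[9/11·y_n + 2/11·y_{n+1}] ⇒ (1 − 2/11z)y_{n+1} = (1 + 9/11z)y_n
  Hence R(z) = (1 + 9/11z)/(1 − 2/11z).

Solve |R(x)|<1 on ℝ⁻.
x=-0.72: |R|=0.3633
R=−1: 1+9/11x = −1+2/11x ⇒ -7/11x=2 ⇒ x=2/(-7/11)=-3.1429
Confirm numerically:
  x=-3.034: |R|=0.95536 <1
  x=-2.796: |R|=0.85366 <1
  x=-1.690: |R|=0.29277 <1
  x=-3.690: |R|=1.20838 >1
  x=-3.518: |R|=1.14560 >1
  x=-3.206: |R|=1.02538 >1
Interval (-3.1429, 0).

left endpoint -3.1429.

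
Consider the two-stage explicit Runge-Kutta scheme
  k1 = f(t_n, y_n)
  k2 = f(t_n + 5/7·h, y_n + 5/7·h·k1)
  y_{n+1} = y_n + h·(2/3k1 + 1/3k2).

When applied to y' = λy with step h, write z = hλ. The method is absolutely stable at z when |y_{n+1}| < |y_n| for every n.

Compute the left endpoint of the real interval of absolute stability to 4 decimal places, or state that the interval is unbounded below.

left endpoint -4.2000.

With y'=λy (z=hλ):
  k1=λy_n ⇒ h·k1=z·y_n;  k2=λ(1+5/7z)y_n ⇒ h·k2=z(1+5/7z)y_n
  y_{n+1}/y_n = 1 + 2/3z + 1/3z(1+5/7z) = 1 + z + 5/21z²
  Hence R(z) = 1 + z + 5/21z².

Boundary: |R(x)|=1, x<0.
x=-1.05: |R|=0.2125
R=1: x+5/21x²=0 ⇒ x=−21/5=-4.2000; min R=1−1/(4·5/21)=-0.0500>−1
Confirm numerically:
  x=-3.244: |R|=0.26160 <1
  x=-2.089: |R|=0.04997 <1
  x=-1.689: |R|=0.00978 <1
  x=-4.543: |R|=1.37101 >1
  x=-4.412: |R|=1.22270 >1
So |R|<1 on (-4.2000, 0).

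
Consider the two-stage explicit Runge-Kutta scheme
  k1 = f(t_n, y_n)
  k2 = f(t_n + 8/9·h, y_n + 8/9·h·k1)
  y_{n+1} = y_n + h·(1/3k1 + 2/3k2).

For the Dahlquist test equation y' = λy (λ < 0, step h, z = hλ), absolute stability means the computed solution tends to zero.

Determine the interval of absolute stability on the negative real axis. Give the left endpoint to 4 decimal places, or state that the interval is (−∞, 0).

z∈(-1.6875,0).

Test eqn y'=λy, z=hλ:
  k1=λy_n ⇒ h·k1=z·y_n;  k2=λ(1+8/9z)y_n ⇒ h·k2=z(1+8/9z)y_n
  y_{n+1}/y_n = 1 + 1/3z + 2/3z(1+8/9z) = 1 + z + 16/27z²
  Hence R(z) = 1 + z + 16/27z².

Boundary: |R(x)|=1, x<0.
x=-1.49: |R|=0.8256
R=1: x+16/27x²=0 ⇒ x=−27/16=-1.6875; min R=1−1/(4·16/27)=0.5781>−1
Confirm numerically:
  x=-1.454: |R|=0.79881 <1
  x=-1.103: |R|=0.61795 <1
  x=-1.100: |R|=0.61704 <1
  x=-2.068: |R|=1.46630 >1
  x=-2.007: |R|=1.37999 >1
So |R|<1 on (-1.6875, 0).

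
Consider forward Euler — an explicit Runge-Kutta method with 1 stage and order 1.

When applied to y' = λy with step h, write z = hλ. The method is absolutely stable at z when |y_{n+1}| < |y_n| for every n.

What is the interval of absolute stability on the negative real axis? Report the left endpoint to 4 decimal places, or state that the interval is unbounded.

(-2.0000, 0).

Set f=λy, z=hλ:
  order 1, 1-stage ⇒ R(z)=1+z
  (e.g. R(-0.53)=0.47000, |R|=0.47000)

Solve |R(x)|<1 on ℝ⁻.
x=-0.53: |R|=0.4700
|R(-2.22)|=1.2200 |R(-0.84)|=0.1600 |R(-0.58)|=0.4200
Bisect:
  x_lo=-2.7906 |R|=1.7906  x_hi=-0.3251 |R|=0.6749
  mid=-1.55786 |R|=0.55786 →hi
  mid=-2.17425 |R|=1.17425 →lo
  mid=-1.86605 |R|=0.86605 →hi
  mid=-2.02015 |R|=1.02015 →lo
  mid=-1.94310 |R|=0.94310 →hi
  mid=-1.98163 |R|=0.98163 →hi
  mid=-2.00089 |R|=1.00089 →lo
  mid=-1.99126 |R|=0.99126 →hi
  ...
  [-2.00013,-1.99998] ⇒ x*=-2.0000
Interval (-2.0000, 0).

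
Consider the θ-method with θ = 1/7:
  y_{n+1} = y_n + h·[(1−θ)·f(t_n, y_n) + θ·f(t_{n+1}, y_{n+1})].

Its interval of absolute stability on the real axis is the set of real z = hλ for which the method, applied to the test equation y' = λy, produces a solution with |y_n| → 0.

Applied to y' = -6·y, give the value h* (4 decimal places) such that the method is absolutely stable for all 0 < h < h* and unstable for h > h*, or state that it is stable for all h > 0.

On y'=λy, z=hλ:
  y_{n+1} = y_n + z·[6/7·y_n + 1/7·y_{n+1}] ⇒ (1 − 1/7z)y_{n+1} = (1 + 6/7z)y_n
  R(z) = (1 + 6/7z)/(1 − 1/7z).

Solve |R(x)|<1 on ℝ⁻.
x=-0.83: |R|=0.2580
R=−1: 1+6/7x = −1+1/7x ⇒ -5/7x=2 ⇒ x=2/(-5/7)=-2.8000
Confirm numerically:
  x=-1.442: |R|=0.19569 <1
  x=-1.271: |R|=0.07569 <1
  x=-1.266: |R|=0.07210 <1
  x=-3.385: |R|=1.28166 >1
  x=-3.164: |R|=1.17906 >1
  x=-3.030: |R|=1.11466 >1
Interval (-2.8000, 0).

(-2.8000,0); λ=-6 ⇒ h* = (14/5)/6 = 0.4667.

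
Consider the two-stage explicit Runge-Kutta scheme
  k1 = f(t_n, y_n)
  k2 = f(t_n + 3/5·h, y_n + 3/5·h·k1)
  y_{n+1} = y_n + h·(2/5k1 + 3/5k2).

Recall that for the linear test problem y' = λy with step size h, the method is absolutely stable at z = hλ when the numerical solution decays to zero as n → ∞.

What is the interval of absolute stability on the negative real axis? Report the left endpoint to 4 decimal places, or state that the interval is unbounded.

(-2.7778, 0).

On y'=λy, z=hλ:
  k1=λy_n ⇒ h·k1=z·y_n;  k2=λ(1+3/5z)y_n ⇒ h·k2=z(1+3/5z)y_n
  y_{n+1}/y_n = 1 + 2/5z + 3/5z(1+3/5z) = 1 + z + 9/25z²
  R(z) = 1 + z + 9/25z².

Solve |R(x)|<1 on ℝ⁻.
x=-1.45: |R|=0.3069
R=1: x+9/25x²=0 ⇒ x=−25/9=-2.7778; min R=1−1/(4·9/25)=0.3056>−1
Confirm numerically:
  x=-2.623: |R|=0.85385 <1
  x=-2.326: |R|=0.62170 <1
  x=-1.545: |R|=0.31433 <1
  x=-1.408: |R|=0.30569 <1
  x=-3.337: |R|=1.67180 >1
  x=-2.977: |R|=1.21351 >1
  x=-2.954: |R|=1.18740 >1
Stable set (-2.7778, 0).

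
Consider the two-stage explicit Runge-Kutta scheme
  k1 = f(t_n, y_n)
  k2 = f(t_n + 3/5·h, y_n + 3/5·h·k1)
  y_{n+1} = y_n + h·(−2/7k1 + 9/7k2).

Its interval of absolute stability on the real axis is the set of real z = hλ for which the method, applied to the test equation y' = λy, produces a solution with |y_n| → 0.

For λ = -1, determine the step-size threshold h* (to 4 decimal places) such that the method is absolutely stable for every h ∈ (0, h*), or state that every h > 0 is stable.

(-1.2963,0); λ=-1 ⇒ h* = (35/27)/1 = 1.2963.

Set f=λy, z=hλ:
  k1=λy_n ⇒ h·k1=z·y_n;  k2=λ(1+3/5z)y_n ⇒ h·k2=z(1+3/5z)y_n
  y_{n+1}/y_n = 1 − 2/7z + 9/7z(1+3/5z) = 1 + z + 27/35z²
  ⇒ R(z) = 1 + z + 27/35z².

Find x<0 with |R(x)|<1.
x=-0.72: |R|=0.6799
R=1: x+27/35x²=0 ⇒ x=−35/27=-1.2963; min R=1−1/(4·27/35)=0.6759>−1
Confirm numerically:
  x=-1.060: |R|=0.80678 <1
  x=-0.886: |R|=0.71957 <1
  x=-0.541: |R|=0.68478 <1
  x=-1.779: |R|=1.66245 >1
  x=-1.727: |R|=1.57381 >1
  x=-1.375: |R|=1.08348 >1
So |R|<1 on (-1.2963, 0).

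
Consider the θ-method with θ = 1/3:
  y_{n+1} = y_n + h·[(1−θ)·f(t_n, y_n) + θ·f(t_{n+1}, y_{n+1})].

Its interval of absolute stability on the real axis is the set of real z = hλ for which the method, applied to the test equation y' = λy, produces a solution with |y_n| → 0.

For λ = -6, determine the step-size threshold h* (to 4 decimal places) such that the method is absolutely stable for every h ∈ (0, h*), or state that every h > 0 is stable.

(-6.0000,0); λ=-6 ⇒ h* = (6)/6 = 1.0000.

Test eqn y'=λy, z=hλ:
  y_{n+1} = y_n + z·[2/3·y_n + 1/3·y_{n+1}] ⇒ (1 − 1/3z)y_{n+1} = (1 + 2/3z)y_n
  R(z) = (1 + 2/3z)/(1 − 1/3z).

Need |R(x)|<1, x<0.
x=-1.09: |R|=0.2005
R=−1: 1+2/3x = −1+1/3x ⇒ -1/3x=2 ⇒ x=2/(-1/3)=-6.0000
Confirm numerically:
  x=-5.458: |R|=0.93592 <1
  x=-4.697: |R|=0.83071 <1
  x=-4.295: |R|=0.76628 <1
  x=-2.834: |R|=0.45732 <1
  x=-6.502: |R|=1.05283 >1
  x=-6.126: |R|=1.01381 >1
  x=-6.041: |R|=1.00453 >1
Stable set (-6.0000, 0).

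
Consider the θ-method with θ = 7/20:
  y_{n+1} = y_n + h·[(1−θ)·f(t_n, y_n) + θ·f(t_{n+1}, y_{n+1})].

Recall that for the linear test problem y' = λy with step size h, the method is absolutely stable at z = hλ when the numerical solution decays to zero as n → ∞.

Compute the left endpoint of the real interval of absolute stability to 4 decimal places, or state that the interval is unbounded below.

With y'=λy (z=hλ):
  y_{n+1} = y_n + z·[13/20·y_n + 7/20·y_{n+1}] ⇒ (1 − 7/20z)y_{n+1} = (1 + 13/20z)y_n
  R(z) = (1 + 13/20z)/(1 − 7/20z).

Boundary: |R(x)|=1, x<0.
x=-0.79: |R|=0.3811
R=−1: 1+13/20x = −1+7/20x ⇒ -3/10x=2 ⇒ x=2/(-3/10)=-6.6667
Confirm numerically:
  x=-6.586: |R|=0.99268 <1
  x=-4.667: |R|=0.77220 <1
  x=-3.760: |R|=0.62349 <1
  x=-7.240: |R|=1.04867 >1
  x=-7.019: |R|=1.03058 >1
  x=-6.964: |R|=1.02595 >1
So |R|<1 on (-6.6667, 0).

left endpoint -6.6667.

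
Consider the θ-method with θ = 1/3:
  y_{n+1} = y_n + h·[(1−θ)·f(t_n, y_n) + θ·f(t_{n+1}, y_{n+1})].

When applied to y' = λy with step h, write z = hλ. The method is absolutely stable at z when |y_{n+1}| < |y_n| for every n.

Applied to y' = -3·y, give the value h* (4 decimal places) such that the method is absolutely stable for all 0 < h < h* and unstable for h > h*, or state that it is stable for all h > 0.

(-6.0000,0); λ=-3 ⇒ h* = (6)/3 = 2.0000.

Test eqn y'=λy, z=hλ:
  y_{n+1} = y_n + z·[2/3·y_n + 1/3·y_{n+1}] ⇒ (1 − 1/3z)y_{n+1} = (1 + 2/3z)y_n
  R(z) = (1 + 2/3z)/(1 − 1/3z).

Need |R(x)|<1, x<0.
x=-1.29: |R|=0.0979
R=−1: 1+2/3x = −1+1/3x ⇒ -1/3x=2 ⇒ x=2/(-1/3)=-6.0000
Confirm numerically:
  x=-5.815: |R|=0.97901 <1
  x=-3.579: |R|=0.63201 <1
  x=-2.717: |R|=0.42575 <1
  x=-6.517: |R|=1.05432 >1
  x=-6.092: |R|=1.01012 >1
So |R|<1 on (-6.0000, 0).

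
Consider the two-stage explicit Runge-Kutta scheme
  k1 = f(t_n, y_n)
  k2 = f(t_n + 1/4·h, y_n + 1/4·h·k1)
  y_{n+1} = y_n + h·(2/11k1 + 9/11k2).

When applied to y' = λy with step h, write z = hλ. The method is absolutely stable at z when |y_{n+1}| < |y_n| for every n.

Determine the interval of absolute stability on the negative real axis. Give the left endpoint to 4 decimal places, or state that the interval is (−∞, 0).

On y'=λy, z=hλ:
  k1=λy_n ⇒ h·k1=z·y_n;  k2=λ(1+1/4z)y_n ⇒ h·k2=z(1+1/4z)y_n
  y_{n+1}/y_n = 1 + 2/11z + 9/11z(1+1/4z) = 1 + z + 9/44z²
  so R(z) = 1 + z + 9/44z².

Need |R(x)|<1, x<0.
x=-1.3: |R|=0.0457
R=1: x+9/44x²=0 ⇒ x=−44/9=-4.8889; min R=1−1/(4·9/44)=-0.2222>−1
Confirm numerically:
  x=-4.361: |R|=0.52911 <1
  x=-4.240: |R|=0.43724 <1
  x=-3.622: |R|=0.06141 <1
  x=-3.454: |R|=0.01375 <1
  x=-5.375: |R|=1.53445 >1
  x=-5.264: |R|=1.40389 >1
  x=-5.253: |R|=1.39123 >1
Interval (-4.8889, 0).

(-4.8889, 0).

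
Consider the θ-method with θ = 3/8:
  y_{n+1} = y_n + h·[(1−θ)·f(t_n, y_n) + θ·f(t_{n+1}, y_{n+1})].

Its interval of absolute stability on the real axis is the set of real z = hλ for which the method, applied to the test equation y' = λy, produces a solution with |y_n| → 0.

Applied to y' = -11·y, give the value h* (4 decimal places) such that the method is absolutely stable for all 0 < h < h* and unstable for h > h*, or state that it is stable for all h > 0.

(-8.0000,0); λ=-11 ⇒ h* = (8)/11 = 0.7273.

Test eqn y'=λy, z=hλ:
  y_{n+1} = y_n + z·[5/8·y_n + 3/8·y_{n+1}] ⇒ (1 − 3/8z)y_{n+1} = (1 + 5/8z)y_n
  ⇒ R(z) = (1 + 5/8z)/(1 − 3/8z).

Need |R(x)|<1, x<0.
x=-0.7: |R|=0.4455
R=−1: 1+5/8x = −1+3/8x ⇒ -1/4x=2 ⇒ x=2/(-1/4)=-8.0000
Confirm numerically:
  x=-7.610: |R|=0.97470 <1
  x=-7.511: |R|=0.96797 <1
  x=-3.345: |R|=0.48378 <1
  x=-8.577: |R|=1.03421 >1
  x=-8.391: |R|=1.02357 >1
  x=-8.231: |R|=1.01413 >1
Stable set (-8.0000, 0).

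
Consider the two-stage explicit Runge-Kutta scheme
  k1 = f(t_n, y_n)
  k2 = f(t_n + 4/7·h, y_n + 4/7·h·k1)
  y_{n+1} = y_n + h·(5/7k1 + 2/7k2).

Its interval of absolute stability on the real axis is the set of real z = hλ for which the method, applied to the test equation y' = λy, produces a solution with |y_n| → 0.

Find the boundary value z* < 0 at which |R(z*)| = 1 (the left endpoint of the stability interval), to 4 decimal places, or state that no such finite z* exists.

z* = -6.1250.

With y'=λy (z=hλ):
  k1=λy_n ⇒ h·k1=z·y_n;  k2=λ(1+4/7z)y_n ⇒ h·k2=z(1+4/7z)y_n
  y_{n+1}/y_n = 1 + 5/7z + 2/7z(1+4/7z) = 1 + z + 8/49z²
  Hence R(z) = 1 + z + 8/49z².

Find x<0 with |R(x)|<1.
x=-1.43: |R|=0.0961
R=1: x+8/49x²=0 ⇒ x=−49/8=-6.1250; min R=1−1/(4·8/49)=-0.5312>−1
Confirm numerically:
  x=-6.041: |R|=0.91715 <1
  x=-5.013: |R|=0.08988 <1
  x=-4.824: |R|=0.02466 <1
  x=-4.320: |R|=0.27308 <1
  x=-6.452: |R|=1.34446 >1
  x=-6.330: |R|=1.21186 >1
Stable set (-6.1250, 0).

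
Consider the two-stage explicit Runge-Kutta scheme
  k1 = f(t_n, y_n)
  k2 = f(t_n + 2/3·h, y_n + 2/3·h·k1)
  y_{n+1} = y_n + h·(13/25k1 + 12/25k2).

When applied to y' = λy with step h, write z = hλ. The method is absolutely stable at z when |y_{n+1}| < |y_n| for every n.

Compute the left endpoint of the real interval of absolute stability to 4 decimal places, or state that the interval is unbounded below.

With y'=λy (z=hλ):
  k1=λy_n ⇒ h·k1=z·y_n;  k2=λ(1+2/3z)y_n ⇒ h·k2=z(1+2/3z)y_n
  y_{n+1}/y_n = 1 + 13/25z + 12/25z(1+2/3z) = 1 + z + 8/25z²
  so R(z) = 1 + z + 8/25z².

Need |R(x)|<1, x<0.
x=-1.63: |R|=0.2202
R=1: x+8/25x²=0 ⇒ x=−25/8=-3.1250; min R=1−1/(4·8/25)=0.2188>−1
Confirm numerically:
  x=-2.081: |R|=0.30478 <1
  x=-2.067: |R|=0.30020 <1
  x=-2.040: |R|=0.29171 <1
  x=-1.758: |R|=0.23098 <1
  x=-3.404: |R|=1.30391 >1
  x=-3.387: |R|=1.28397 >1
  x=-3.309: |R|=1.19483 >1
Stable set (-3.1250, 0).

left endpoint -3.1250.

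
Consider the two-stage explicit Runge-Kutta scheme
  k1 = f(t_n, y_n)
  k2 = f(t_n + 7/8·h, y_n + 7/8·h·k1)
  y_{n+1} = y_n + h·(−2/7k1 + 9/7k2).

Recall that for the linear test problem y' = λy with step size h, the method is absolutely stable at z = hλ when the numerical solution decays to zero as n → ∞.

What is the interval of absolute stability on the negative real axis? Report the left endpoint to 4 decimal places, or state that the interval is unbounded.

z∈(-0.8889,0).

With y'=λy (z=hλ):
  k1=λy_n ⇒ h·k1=z·y_n;  k2=λ(1+7/8z)y_n ⇒ h·k2=z(1+7/8z)y_n
  y_{n+1}/y_n = 1 − 2/7z + 9/7z(1+7/8z) = 1 + z + 9/8z²
  so R(z) = 1 + z + 9/8z².

Solve |R(x)|<1 on ℝ⁻.
x=-0.75: |R|=0.8828
R=1: x+9/8x²=0 ⇒ x=−8/9=-0.8889; min R=1−1/(4·9/8)=0.7778>−1
Confirm numerically:
  x=-0.833: |R|=0.94763 <1
  x=-0.761: |R|=0.89051 <1
  x=-0.473: |R|=0.77870 <1
  x=-0.471: |R|=0.77857 <1
  x=-1.461: |R|=1.94034 >1
  x=-1.268: |R|=1.54080 >1
Stable set (-0.8889, 0).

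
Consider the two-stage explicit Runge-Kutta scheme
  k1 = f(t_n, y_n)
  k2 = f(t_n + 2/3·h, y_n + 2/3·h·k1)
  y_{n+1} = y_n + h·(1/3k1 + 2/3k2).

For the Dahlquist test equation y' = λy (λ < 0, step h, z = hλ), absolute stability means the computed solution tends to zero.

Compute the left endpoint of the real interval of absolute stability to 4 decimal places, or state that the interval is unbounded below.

left endpoint -2.2500.

Test eqn y'=λy, z=hλ:
  k1=λy_n ⇒ h·k1=z·y_n;  k2=λ(1+2/3z)y_n ⇒ h·k2=z(1+2/3z)y_n
  y_{n+1}/y_n = 1 + 1/3z + 2/3z(1+2/3z) = 1 + z + 4/9z²
  so R(z) = 1 + z + 4/9z².

Find x<0 with |R(x)|<1.
x=-1.12: |R|=0.4375
R=1: x+4/9x²=0 ⇒ x=−9/4=-2.2500; min R=1−1/(4·4/9)=0.4375>−1
Confirm numerically:
  x=-2.116: |R|=0.87398 <1
  x=-1.890: |R|=0.69760 <1
  x=-1.631: |R|=0.55129 <1
  x=-0.992: |R|=0.44536 <1
  x=-2.509: |R|=1.28881 >1
  x=-2.492: |R|=1.26803 >1
  x=-2.441: |R|=1.20721 >1
Stable set (-2.2500, 0).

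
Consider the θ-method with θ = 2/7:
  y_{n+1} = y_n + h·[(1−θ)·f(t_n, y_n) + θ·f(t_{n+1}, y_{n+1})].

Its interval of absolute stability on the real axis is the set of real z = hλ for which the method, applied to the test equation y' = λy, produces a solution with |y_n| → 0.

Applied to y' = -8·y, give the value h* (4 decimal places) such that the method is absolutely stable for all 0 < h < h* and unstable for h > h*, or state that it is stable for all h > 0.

(-4.6667,0); λ=-8 ⇒ h* = (14/3)/8 = 0.5833.

Set f=λy, z=hλ:
  y_{n+1} = y_n + z·[5/7·y_n + 2/7·y_{n+1}] ⇒ (1 − 2/7z)y_{n+1} = (1 + 5/7z)y_n
  R(z) = (1 + 5/7z)/(1 − 2/7z).

Solve |R(x)|<1 on ℝ⁻.
x=-1.8: |R|=0.1887
R=−1: 1+5/7x = −1+2/7x ⇒ -3/7x=2 ⇒ x=2/(-3/7)=-4.6667
Confirm numerically:
  x=-3.889: |R|=0.84213 <1
  x=-3.485: |R|=0.74624 <1
  x=-2.497: |R|=0.45731 <1
  x=-4.895: |R|=1.04080 >1
  x=-4.720: |R|=1.00973 >1
Interval (-4.6667, 0).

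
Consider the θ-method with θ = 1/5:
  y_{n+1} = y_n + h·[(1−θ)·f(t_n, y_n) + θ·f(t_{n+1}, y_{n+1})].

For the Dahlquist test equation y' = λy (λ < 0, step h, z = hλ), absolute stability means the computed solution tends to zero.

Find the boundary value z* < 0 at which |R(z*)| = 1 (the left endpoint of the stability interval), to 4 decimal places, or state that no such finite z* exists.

With y'=λy (z=hλ):
  y_{n+1} = y_n + z·[4/5·y_n + 1/5·y_{n+1}] ⇒ (1 − 1/5z)y_{n+1} = (1 + 4/5z)y_n
  ⇒ R(z) = (1 + 4/5z)/(1 − 1/5z).

Need |R(x)|<1, x<0.
x=-0.62: |R|=0.4484
R=−1: 1+4/5x = −1+1/5x ⇒ -3/5x=2 ⇒ x=2/(-3/5)=-3.3333
Confirm numerically:
  x=-1.909: |R|=0.38153 <1
  x=-1.683: |R|=0.25917 <1
  x=-1.490: |R|=0.14792 <1
  x=-1.377: |R|=0.07966 <1
  x=-3.915: |R|=1.19574 >1
  x=-3.440: |R|=1.03791 >1
Interval (-3.3333, 0).

left endpoint -3.3333.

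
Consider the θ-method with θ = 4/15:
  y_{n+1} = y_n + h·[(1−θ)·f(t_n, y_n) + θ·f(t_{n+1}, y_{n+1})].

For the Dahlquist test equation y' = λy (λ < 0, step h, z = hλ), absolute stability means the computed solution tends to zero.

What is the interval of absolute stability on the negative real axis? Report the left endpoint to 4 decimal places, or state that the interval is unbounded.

z∈(-4.2857,0).

On y'=λy, z=hλ:
  y_{n+1} = y_n + z·[11/15·y_n + 4/15·y_{n+1}] ⇒ (1 − 4/15z)y_{n+1} = (1 + 11/15z)y_n
  Hence R(z) = (1 + 11/15z)/(1 − 4/15z).

Need |R(x)|<1, x<0.
x=-1.27: |R|=0.0513
R=−1: 1+11/15x = −1+4/15x ⇒ -7/15x=2 ⇒ x=2/(-7/15)=-4.2857
Confirm numerically:
  x=-4.249: |R|=0.99197 <1
  x=-3.737: |R|=0.87174 <1
  x=-3.662: |R|=0.85274 <1
  x=-3.069: |R|=0.68775 <1
  x=-4.463: |R|=1.03778 >1
  x=-4.441: |R|=1.03318 >1
So |R|<1 on (-4.2857, 0).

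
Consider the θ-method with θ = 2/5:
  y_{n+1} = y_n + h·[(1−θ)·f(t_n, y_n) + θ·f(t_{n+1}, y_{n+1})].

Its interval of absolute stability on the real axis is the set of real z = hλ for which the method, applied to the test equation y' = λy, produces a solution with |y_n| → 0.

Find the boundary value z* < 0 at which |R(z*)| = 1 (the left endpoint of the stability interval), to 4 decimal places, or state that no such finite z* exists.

left endpoint -10.0000.

Test eqn y'=λy, z=hλ:
  y_{n+1} = y_n + z·[3/5·y_n + 2/5·y_{n+1}] ⇒ (1 − 2/5z)y_{n+1} = (1 + 3/5z)y_n
  so R(z) = (1 + 3/5z)/(1 − 2/5z).

Need |R(x)|<1, x<0.
x=-0.62: |R|=0.5032
R=−1: 1+3/5x = −1+2/5x ⇒ -1/5x=2 ⇒ x=2/(-1/5)=-10.0000
Confirm numerically:
  x=-9.546: |R|=0.98116 <1
  x=-9.381: |R|=0.97395 <1
  x=-8.400: |R|=0.92661 <1
  x=-5.939: |R|=0.75939 <1
  x=-10.582: |R|=1.02224 >1
  x=-10.397: |R|=1.01539 >1
  x=-10.060: |R|=1.00239 >1
So |R|<1 on (-10.0000, 0).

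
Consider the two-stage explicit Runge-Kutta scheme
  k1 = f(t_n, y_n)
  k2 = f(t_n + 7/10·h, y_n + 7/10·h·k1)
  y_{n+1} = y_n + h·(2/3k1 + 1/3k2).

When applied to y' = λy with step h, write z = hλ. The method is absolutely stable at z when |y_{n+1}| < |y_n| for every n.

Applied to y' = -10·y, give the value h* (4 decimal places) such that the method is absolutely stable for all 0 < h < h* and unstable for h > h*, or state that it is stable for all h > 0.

(-4.2857,0); λ=-10 ⇒ h* = (30/7)/10 = 0.4286.

Test eqn y'=λy, z=hλ:
  k1=λy_n ⇒ h·k1=z·y_n;  k2=λ(1+7/10z)y_n ⇒ h·k2=z(1+7/10z)y_n
  y_{n+1}/y_n = 1 + 2/3z + 1/3z(1+7/10z) = 1 + z + 7/30z²
  Hence R(z) = 1 + z + 7/30z².

Need |R(x)|<1, x<0.
x=-1.47: |R|=0.0342
R=1: x+7/30x²=0 ⇒ x=−30/7=-4.2857; min R=1−1/(4·7/30)=-0.0714>−1
Confirm numerically:
  x=-3.874: |R|=0.62784 <1
  x=-3.489: |R|=0.35139 <1
  x=-3.273: |R|=0.22659 <1
  x=-4.816: |R|=1.59590 >1
  x=-4.453: |R|=1.17382 >1
Interval (-4.2857, 0).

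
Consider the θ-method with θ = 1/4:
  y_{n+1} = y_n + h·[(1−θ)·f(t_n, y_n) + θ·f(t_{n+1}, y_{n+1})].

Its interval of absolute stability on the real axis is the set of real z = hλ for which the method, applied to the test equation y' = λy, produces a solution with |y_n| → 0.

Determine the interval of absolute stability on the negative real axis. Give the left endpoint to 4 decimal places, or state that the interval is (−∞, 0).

With y'=λy (z=hλ):
  y_{n+1} = y_n + z·[3/4·y_n + 1/4·y_{n+1}] ⇒ (1 − 1/4z)y_{n+1} = (1 + 3/4z)y_n
  ⇒ R(z) = (1 + 3/4z)/(1 − 1/4z).

Solve |R(x)|<1 on ℝ⁻.
x=-1.7: |R|=0.1930
R=−1: 1+3/4x = −1+1/4x ⇒ -1/2x=2 ⇒ x=2/(-1/2)=-4.0000
Confirm numerically:
  x=-3.847: |R|=0.96100 <1
  x=-3.002: |R|=0.71494 <1
  x=-2.716: |R|=0.61763 <1
  x=-4.587: |R|=1.13672 >1
  x=-4.260: |R|=1.06295 >1
So |R|<1 on (-4.0000, 0).

z∈(-4.0000,0).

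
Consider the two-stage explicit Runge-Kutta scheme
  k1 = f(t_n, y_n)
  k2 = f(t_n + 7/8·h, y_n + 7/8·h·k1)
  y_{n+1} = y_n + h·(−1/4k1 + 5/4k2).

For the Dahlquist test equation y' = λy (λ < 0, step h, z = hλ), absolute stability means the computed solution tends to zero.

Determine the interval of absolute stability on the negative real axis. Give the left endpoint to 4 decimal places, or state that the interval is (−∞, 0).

(-0.9143, 0).

On y'=λy, z=hλ:
  k1=λy_n ⇒ h·k1=z·y_n;  k2=λ(1+7/8z)y_n ⇒ h·k2=z(1+7/8z)y_n
  y_{n+1}/y_n = 1 − 1/4z + 5/4z(1+7/8z) = 1 + z + 35/32z²
  R(z) = 1 + z + 35/32z².

Solve |R(x)|<1 on ℝ⁻.
x=-0.31: |R|=0.7951
R=1: x+35/32x²=0 ⇒ x=−32/35=-0.9143; min R=1−1/(4·35/32)=0.7714>−1
Confirm numerically:
  x=-0.767: |R|=0.87644 <1
  x=-0.700: |R|=0.83594 <1
  x=-0.473: |R|=0.77170 <1
  x=-0.422: |R|=0.77278 <1
  x=-1.238: |R|=1.43833 >1
  x=-1.066: |R|=1.17689 >1
  x=-0.970: |R|=1.05911 >1
Interval (-0.9143, 0).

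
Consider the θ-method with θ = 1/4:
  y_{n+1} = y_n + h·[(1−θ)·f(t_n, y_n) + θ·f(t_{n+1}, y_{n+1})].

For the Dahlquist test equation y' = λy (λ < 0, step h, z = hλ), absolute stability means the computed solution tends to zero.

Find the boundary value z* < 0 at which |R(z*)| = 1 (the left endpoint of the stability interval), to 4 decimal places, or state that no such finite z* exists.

Set f=λy, z=hλ:
  y_{n+1} = y_n + z·[3/4·y_n + 1/4·y_{n+1}] ⇒ (1 − 1/4z)y_{n+1} = (1 + 3/4z)y_n
  Hence R(z) = (1 + 3/4z)/(1 − 1/4z).

Need |R(x)|<1, x<0.
x=-1.78: |R|=0.2318
R=−1: 1+3/4x = −1+1/4x ⇒ -1/2x=2 ⇒ x=2/(-1/2)=-4.0000
Confirm numerically:
  x=-3.721: |R|=0.92773 <1
  x=-3.392: |R|=0.83550 <1
  x=-3.327: |R|=0.81630 <1
  x=-1.769: |R|=0.22656 <1
  x=-4.531: |R|=1.12449 >1
  x=-4.501: |R|=1.11787 >1
  x=-4.245: |R|=1.05943 >1
Interval (-4.0000, 0).

z* = -4.0000.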